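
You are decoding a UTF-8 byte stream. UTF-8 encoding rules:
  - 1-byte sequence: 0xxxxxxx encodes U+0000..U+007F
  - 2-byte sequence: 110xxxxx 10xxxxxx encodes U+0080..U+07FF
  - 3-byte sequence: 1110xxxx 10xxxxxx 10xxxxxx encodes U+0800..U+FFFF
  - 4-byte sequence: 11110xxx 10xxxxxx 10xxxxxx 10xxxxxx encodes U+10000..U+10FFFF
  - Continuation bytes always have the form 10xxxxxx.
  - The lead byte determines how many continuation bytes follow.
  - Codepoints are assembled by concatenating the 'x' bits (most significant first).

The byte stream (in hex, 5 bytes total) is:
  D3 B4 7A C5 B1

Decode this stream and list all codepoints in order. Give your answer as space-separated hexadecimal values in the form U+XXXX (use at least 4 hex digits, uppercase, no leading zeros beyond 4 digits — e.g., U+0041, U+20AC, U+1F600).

Byte[0]=D3: 2-byte lead, need 1 cont bytes. acc=0x13
Byte[1]=B4: continuation. acc=(acc<<6)|0x34=0x4F4
Completed: cp=U+04F4 (starts at byte 0)
Byte[2]=7A: 1-byte ASCII. cp=U+007A
Byte[3]=C5: 2-byte lead, need 1 cont bytes. acc=0x5
Byte[4]=B1: continuation. acc=(acc<<6)|0x31=0x171
Completed: cp=U+0171 (starts at byte 3)

Answer: U+04F4 U+007A U+0171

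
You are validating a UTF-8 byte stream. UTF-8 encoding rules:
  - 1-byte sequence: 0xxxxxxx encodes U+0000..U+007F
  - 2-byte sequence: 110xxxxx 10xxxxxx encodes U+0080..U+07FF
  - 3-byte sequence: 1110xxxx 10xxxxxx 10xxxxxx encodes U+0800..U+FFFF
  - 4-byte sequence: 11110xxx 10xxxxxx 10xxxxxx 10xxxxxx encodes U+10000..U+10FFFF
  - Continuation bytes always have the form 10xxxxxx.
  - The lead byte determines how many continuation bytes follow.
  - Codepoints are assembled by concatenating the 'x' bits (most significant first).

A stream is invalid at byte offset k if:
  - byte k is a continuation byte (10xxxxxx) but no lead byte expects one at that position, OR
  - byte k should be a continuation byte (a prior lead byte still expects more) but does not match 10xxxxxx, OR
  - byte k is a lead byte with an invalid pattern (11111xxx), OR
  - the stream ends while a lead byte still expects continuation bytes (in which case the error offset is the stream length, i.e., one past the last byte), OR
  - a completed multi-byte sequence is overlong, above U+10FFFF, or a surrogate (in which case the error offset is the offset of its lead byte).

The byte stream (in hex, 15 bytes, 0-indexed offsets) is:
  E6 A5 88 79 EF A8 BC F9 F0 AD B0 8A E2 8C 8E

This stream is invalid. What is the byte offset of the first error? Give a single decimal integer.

Answer: 7

Derivation:
Byte[0]=E6: 3-byte lead, need 2 cont bytes. acc=0x6
Byte[1]=A5: continuation. acc=(acc<<6)|0x25=0x1A5
Byte[2]=88: continuation. acc=(acc<<6)|0x08=0x6948
Completed: cp=U+6948 (starts at byte 0)
Byte[3]=79: 1-byte ASCII. cp=U+0079
Byte[4]=EF: 3-byte lead, need 2 cont bytes. acc=0xF
Byte[5]=A8: continuation. acc=(acc<<6)|0x28=0x3E8
Byte[6]=BC: continuation. acc=(acc<<6)|0x3C=0xFA3C
Completed: cp=U+FA3C (starts at byte 4)
Byte[7]=F9: INVALID lead byte (not 0xxx/110x/1110/11110)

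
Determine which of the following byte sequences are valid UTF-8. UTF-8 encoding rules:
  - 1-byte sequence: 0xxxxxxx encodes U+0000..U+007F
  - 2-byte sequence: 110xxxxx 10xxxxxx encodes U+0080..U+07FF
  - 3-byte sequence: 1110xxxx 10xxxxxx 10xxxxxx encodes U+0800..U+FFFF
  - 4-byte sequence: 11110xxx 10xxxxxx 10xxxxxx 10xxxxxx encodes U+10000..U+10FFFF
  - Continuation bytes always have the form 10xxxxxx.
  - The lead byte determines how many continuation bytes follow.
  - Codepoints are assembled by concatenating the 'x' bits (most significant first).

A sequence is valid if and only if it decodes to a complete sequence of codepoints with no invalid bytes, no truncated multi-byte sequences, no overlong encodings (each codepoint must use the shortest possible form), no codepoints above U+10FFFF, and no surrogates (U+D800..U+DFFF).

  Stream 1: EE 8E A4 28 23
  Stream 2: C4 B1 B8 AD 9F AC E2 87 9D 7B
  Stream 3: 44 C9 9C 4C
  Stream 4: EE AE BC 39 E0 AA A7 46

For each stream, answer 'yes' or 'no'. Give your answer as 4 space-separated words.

Answer: yes no yes yes

Derivation:
Stream 1: decodes cleanly. VALID
Stream 2: error at byte offset 2. INVALID
Stream 3: decodes cleanly. VALID
Stream 4: decodes cleanly. VALID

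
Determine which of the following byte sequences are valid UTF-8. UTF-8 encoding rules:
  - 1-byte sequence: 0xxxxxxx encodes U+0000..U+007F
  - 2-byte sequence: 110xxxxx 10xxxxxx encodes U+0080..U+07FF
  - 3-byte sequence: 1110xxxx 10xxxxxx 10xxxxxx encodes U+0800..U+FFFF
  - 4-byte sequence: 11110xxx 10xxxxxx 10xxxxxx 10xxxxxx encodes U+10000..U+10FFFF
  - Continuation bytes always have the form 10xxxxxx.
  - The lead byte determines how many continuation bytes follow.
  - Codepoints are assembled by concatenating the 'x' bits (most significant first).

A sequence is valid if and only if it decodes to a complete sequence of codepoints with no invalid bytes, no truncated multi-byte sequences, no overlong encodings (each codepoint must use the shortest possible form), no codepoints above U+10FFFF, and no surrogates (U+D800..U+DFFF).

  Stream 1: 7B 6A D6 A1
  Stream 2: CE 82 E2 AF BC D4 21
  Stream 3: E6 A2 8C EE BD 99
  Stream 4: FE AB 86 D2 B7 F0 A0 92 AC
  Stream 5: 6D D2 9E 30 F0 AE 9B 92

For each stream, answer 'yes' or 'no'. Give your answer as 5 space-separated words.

Answer: yes no yes no yes

Derivation:
Stream 1: decodes cleanly. VALID
Stream 2: error at byte offset 6. INVALID
Stream 3: decodes cleanly. VALID
Stream 4: error at byte offset 0. INVALID
Stream 5: decodes cleanly. VALID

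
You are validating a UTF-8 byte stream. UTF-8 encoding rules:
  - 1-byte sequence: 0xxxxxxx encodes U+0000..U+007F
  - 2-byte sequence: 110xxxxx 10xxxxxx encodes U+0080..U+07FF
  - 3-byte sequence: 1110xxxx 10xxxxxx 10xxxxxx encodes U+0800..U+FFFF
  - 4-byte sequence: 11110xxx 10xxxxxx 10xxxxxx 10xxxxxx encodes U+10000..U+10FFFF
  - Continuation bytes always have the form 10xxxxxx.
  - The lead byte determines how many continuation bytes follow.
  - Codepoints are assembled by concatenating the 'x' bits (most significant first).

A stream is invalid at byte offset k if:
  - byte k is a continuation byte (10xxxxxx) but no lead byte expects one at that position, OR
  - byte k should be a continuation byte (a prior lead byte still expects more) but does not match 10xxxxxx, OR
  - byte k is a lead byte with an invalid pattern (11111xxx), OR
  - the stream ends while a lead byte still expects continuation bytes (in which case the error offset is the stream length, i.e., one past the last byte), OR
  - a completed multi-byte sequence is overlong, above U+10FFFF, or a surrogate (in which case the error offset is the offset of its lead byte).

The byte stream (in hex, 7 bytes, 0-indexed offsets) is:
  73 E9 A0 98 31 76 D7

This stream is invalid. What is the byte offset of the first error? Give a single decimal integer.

Byte[0]=73: 1-byte ASCII. cp=U+0073
Byte[1]=E9: 3-byte lead, need 2 cont bytes. acc=0x9
Byte[2]=A0: continuation. acc=(acc<<6)|0x20=0x260
Byte[3]=98: continuation. acc=(acc<<6)|0x18=0x9818
Completed: cp=U+9818 (starts at byte 1)
Byte[4]=31: 1-byte ASCII. cp=U+0031
Byte[5]=76: 1-byte ASCII. cp=U+0076
Byte[6]=D7: 2-byte lead, need 1 cont bytes. acc=0x17
Byte[7]: stream ended, expected continuation. INVALID

Answer: 7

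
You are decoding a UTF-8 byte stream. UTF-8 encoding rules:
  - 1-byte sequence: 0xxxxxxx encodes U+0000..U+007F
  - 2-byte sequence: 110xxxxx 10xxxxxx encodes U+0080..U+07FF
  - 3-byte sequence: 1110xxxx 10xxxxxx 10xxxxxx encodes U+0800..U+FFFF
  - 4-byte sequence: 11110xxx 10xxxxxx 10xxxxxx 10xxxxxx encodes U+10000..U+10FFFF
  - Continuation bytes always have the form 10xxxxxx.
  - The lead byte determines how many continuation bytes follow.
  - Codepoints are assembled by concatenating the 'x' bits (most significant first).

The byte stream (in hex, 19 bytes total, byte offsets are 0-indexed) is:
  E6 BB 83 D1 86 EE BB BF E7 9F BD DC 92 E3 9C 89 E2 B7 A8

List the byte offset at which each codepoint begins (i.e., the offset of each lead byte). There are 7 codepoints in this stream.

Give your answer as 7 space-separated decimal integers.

Byte[0]=E6: 3-byte lead, need 2 cont bytes. acc=0x6
Byte[1]=BB: continuation. acc=(acc<<6)|0x3B=0x1BB
Byte[2]=83: continuation. acc=(acc<<6)|0x03=0x6EC3
Completed: cp=U+6EC3 (starts at byte 0)
Byte[3]=D1: 2-byte lead, need 1 cont bytes. acc=0x11
Byte[4]=86: continuation. acc=(acc<<6)|0x06=0x446
Completed: cp=U+0446 (starts at byte 3)
Byte[5]=EE: 3-byte lead, need 2 cont bytes. acc=0xE
Byte[6]=BB: continuation. acc=(acc<<6)|0x3B=0x3BB
Byte[7]=BF: continuation. acc=(acc<<6)|0x3F=0xEEFF
Completed: cp=U+EEFF (starts at byte 5)
Byte[8]=E7: 3-byte lead, need 2 cont bytes. acc=0x7
Byte[9]=9F: continuation. acc=(acc<<6)|0x1F=0x1DF
Byte[10]=BD: continuation. acc=(acc<<6)|0x3D=0x77FD
Completed: cp=U+77FD (starts at byte 8)
Byte[11]=DC: 2-byte lead, need 1 cont bytes. acc=0x1C
Byte[12]=92: continuation. acc=(acc<<6)|0x12=0x712
Completed: cp=U+0712 (starts at byte 11)
Byte[13]=E3: 3-byte lead, need 2 cont bytes. acc=0x3
Byte[14]=9C: continuation. acc=(acc<<6)|0x1C=0xDC
Byte[15]=89: continuation. acc=(acc<<6)|0x09=0x3709
Completed: cp=U+3709 (starts at byte 13)
Byte[16]=E2: 3-byte lead, need 2 cont bytes. acc=0x2
Byte[17]=B7: continuation. acc=(acc<<6)|0x37=0xB7
Byte[18]=A8: continuation. acc=(acc<<6)|0x28=0x2DE8
Completed: cp=U+2DE8 (starts at byte 16)

Answer: 0 3 5 8 11 13 16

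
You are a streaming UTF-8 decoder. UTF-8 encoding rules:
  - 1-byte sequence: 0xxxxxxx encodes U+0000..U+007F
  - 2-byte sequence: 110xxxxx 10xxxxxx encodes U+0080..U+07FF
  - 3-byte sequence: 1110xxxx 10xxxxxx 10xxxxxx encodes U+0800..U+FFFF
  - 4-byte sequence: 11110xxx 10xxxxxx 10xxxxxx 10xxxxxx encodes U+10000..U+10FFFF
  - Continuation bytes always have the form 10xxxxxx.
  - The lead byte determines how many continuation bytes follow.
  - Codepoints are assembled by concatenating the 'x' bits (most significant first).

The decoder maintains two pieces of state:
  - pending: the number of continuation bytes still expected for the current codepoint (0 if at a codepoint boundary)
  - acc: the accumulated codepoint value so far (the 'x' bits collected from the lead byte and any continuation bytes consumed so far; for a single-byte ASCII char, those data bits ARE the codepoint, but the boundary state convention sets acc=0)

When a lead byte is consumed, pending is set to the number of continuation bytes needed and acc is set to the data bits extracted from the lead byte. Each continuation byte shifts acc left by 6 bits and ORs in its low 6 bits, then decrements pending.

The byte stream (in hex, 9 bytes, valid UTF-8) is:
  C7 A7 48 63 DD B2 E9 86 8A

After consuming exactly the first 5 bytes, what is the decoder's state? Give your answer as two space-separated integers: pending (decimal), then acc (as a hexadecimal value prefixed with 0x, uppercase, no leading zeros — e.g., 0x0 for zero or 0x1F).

Byte[0]=C7: 2-byte lead. pending=1, acc=0x7
Byte[1]=A7: continuation. acc=(acc<<6)|0x27=0x1E7, pending=0
Byte[2]=48: 1-byte. pending=0, acc=0x0
Byte[3]=63: 1-byte. pending=0, acc=0x0
Byte[4]=DD: 2-byte lead. pending=1, acc=0x1D

Answer: 1 0x1D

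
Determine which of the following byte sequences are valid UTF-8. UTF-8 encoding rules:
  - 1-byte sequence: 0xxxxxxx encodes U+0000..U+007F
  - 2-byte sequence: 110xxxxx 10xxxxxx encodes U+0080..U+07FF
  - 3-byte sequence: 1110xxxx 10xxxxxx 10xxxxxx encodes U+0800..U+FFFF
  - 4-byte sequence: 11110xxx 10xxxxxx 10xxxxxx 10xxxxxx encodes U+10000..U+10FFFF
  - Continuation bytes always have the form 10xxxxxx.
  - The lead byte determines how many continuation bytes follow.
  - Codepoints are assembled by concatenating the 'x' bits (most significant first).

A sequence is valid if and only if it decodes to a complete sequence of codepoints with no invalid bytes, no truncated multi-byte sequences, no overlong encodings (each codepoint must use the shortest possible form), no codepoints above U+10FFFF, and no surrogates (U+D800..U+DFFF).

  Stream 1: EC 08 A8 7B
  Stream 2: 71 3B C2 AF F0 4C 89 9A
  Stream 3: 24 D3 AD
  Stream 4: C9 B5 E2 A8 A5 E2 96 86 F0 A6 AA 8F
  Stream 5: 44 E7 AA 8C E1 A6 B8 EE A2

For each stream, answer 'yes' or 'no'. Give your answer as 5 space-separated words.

Answer: no no yes yes no

Derivation:
Stream 1: error at byte offset 1. INVALID
Stream 2: error at byte offset 5. INVALID
Stream 3: decodes cleanly. VALID
Stream 4: decodes cleanly. VALID
Stream 5: error at byte offset 9. INVALID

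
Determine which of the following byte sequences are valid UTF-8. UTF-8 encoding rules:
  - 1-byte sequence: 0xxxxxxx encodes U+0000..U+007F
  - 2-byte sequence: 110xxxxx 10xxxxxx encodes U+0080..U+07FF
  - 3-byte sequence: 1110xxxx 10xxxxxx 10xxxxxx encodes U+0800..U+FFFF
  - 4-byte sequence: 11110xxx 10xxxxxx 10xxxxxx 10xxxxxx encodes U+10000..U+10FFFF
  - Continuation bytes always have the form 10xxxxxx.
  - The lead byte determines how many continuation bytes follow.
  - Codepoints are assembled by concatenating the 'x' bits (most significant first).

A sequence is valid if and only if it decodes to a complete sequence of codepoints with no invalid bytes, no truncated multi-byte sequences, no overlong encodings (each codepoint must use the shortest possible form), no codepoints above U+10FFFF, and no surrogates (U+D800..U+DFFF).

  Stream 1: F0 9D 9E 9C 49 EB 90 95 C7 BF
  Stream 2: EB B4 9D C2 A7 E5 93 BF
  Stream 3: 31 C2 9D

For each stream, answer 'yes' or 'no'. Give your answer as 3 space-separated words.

Stream 1: decodes cleanly. VALID
Stream 2: decodes cleanly. VALID
Stream 3: decodes cleanly. VALID

Answer: yes yes yes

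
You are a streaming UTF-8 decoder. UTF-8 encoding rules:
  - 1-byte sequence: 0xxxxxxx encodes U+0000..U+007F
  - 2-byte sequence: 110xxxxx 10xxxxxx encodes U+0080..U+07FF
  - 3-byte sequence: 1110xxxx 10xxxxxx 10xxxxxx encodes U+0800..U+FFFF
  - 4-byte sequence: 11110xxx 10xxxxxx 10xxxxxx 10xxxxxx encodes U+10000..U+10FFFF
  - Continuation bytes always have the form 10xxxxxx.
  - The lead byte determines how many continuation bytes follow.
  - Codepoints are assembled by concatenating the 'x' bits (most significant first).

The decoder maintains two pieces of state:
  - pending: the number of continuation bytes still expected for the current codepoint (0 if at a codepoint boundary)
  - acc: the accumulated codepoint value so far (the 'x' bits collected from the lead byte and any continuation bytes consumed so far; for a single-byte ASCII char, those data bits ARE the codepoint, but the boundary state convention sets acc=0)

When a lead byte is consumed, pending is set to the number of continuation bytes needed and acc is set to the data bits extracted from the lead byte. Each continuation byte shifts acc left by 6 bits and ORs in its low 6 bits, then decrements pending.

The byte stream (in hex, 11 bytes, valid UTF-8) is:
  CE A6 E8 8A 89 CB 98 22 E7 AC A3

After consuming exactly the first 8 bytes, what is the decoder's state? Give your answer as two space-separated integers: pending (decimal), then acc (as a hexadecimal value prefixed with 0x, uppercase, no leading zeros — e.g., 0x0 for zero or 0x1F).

Byte[0]=CE: 2-byte lead. pending=1, acc=0xE
Byte[1]=A6: continuation. acc=(acc<<6)|0x26=0x3A6, pending=0
Byte[2]=E8: 3-byte lead. pending=2, acc=0x8
Byte[3]=8A: continuation. acc=(acc<<6)|0x0A=0x20A, pending=1
Byte[4]=89: continuation. acc=(acc<<6)|0x09=0x8289, pending=0
Byte[5]=CB: 2-byte lead. pending=1, acc=0xB
Byte[6]=98: continuation. acc=(acc<<6)|0x18=0x2D8, pending=0
Byte[7]=22: 1-byte. pending=0, acc=0x0

Answer: 0 0x0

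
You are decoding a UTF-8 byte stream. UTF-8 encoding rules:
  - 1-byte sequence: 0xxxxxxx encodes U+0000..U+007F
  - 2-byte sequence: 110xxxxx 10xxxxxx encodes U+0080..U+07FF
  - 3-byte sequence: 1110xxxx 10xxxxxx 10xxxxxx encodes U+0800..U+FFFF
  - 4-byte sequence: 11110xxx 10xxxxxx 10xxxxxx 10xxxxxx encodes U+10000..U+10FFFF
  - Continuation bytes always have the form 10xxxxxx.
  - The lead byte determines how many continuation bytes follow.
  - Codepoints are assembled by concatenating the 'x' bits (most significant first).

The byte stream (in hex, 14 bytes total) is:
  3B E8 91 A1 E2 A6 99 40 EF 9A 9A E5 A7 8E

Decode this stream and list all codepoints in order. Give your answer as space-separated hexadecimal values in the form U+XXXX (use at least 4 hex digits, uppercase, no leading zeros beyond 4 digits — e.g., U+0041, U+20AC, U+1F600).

Byte[0]=3B: 1-byte ASCII. cp=U+003B
Byte[1]=E8: 3-byte lead, need 2 cont bytes. acc=0x8
Byte[2]=91: continuation. acc=(acc<<6)|0x11=0x211
Byte[3]=A1: continuation. acc=(acc<<6)|0x21=0x8461
Completed: cp=U+8461 (starts at byte 1)
Byte[4]=E2: 3-byte lead, need 2 cont bytes. acc=0x2
Byte[5]=A6: continuation. acc=(acc<<6)|0x26=0xA6
Byte[6]=99: continuation. acc=(acc<<6)|0x19=0x2999
Completed: cp=U+2999 (starts at byte 4)
Byte[7]=40: 1-byte ASCII. cp=U+0040
Byte[8]=EF: 3-byte lead, need 2 cont bytes. acc=0xF
Byte[9]=9A: continuation. acc=(acc<<6)|0x1A=0x3DA
Byte[10]=9A: continuation. acc=(acc<<6)|0x1A=0xF69A
Completed: cp=U+F69A (starts at byte 8)
Byte[11]=E5: 3-byte lead, need 2 cont bytes. acc=0x5
Byte[12]=A7: continuation. acc=(acc<<6)|0x27=0x167
Byte[13]=8E: continuation. acc=(acc<<6)|0x0E=0x59CE
Completed: cp=U+59CE (starts at byte 11)

Answer: U+003B U+8461 U+2999 U+0040 U+F69A U+59CE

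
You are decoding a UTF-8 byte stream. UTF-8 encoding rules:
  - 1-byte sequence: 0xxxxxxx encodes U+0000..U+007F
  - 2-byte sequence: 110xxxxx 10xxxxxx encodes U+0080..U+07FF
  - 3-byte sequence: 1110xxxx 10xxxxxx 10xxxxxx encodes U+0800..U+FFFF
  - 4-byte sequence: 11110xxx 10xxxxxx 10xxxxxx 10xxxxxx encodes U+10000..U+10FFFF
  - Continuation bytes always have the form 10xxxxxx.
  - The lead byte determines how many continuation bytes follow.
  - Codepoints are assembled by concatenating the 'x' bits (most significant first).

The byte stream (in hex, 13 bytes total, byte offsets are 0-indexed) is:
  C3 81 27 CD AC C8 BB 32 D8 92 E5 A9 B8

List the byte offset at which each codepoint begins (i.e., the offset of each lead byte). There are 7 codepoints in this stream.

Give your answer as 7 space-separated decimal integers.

Byte[0]=C3: 2-byte lead, need 1 cont bytes. acc=0x3
Byte[1]=81: continuation. acc=(acc<<6)|0x01=0xC1
Completed: cp=U+00C1 (starts at byte 0)
Byte[2]=27: 1-byte ASCII. cp=U+0027
Byte[3]=CD: 2-byte lead, need 1 cont bytes. acc=0xD
Byte[4]=AC: continuation. acc=(acc<<6)|0x2C=0x36C
Completed: cp=U+036C (starts at byte 3)
Byte[5]=C8: 2-byte lead, need 1 cont bytes. acc=0x8
Byte[6]=BB: continuation. acc=(acc<<6)|0x3B=0x23B
Completed: cp=U+023B (starts at byte 5)
Byte[7]=32: 1-byte ASCII. cp=U+0032
Byte[8]=D8: 2-byte lead, need 1 cont bytes. acc=0x18
Byte[9]=92: continuation. acc=(acc<<6)|0x12=0x612
Completed: cp=U+0612 (starts at byte 8)
Byte[10]=E5: 3-byte lead, need 2 cont bytes. acc=0x5
Byte[11]=A9: continuation. acc=(acc<<6)|0x29=0x169
Byte[12]=B8: continuation. acc=(acc<<6)|0x38=0x5A78
Completed: cp=U+5A78 (starts at byte 10)

Answer: 0 2 3 5 7 8 10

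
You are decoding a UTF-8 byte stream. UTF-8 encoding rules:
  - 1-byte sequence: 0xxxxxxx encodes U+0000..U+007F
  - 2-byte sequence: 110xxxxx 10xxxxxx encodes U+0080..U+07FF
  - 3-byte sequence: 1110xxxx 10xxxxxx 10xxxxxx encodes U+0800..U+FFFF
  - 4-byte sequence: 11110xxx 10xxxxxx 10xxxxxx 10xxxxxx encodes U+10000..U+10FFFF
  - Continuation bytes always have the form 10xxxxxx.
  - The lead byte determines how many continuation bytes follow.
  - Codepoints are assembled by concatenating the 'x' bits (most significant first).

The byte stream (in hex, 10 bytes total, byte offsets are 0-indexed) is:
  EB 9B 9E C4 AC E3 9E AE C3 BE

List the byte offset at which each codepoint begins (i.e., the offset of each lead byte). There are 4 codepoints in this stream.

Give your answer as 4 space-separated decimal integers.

Byte[0]=EB: 3-byte lead, need 2 cont bytes. acc=0xB
Byte[1]=9B: continuation. acc=(acc<<6)|0x1B=0x2DB
Byte[2]=9E: continuation. acc=(acc<<6)|0x1E=0xB6DE
Completed: cp=U+B6DE (starts at byte 0)
Byte[3]=C4: 2-byte lead, need 1 cont bytes. acc=0x4
Byte[4]=AC: continuation. acc=(acc<<6)|0x2C=0x12C
Completed: cp=U+012C (starts at byte 3)
Byte[5]=E3: 3-byte lead, need 2 cont bytes. acc=0x3
Byte[6]=9E: continuation. acc=(acc<<6)|0x1E=0xDE
Byte[7]=AE: continuation. acc=(acc<<6)|0x2E=0x37AE
Completed: cp=U+37AE (starts at byte 5)
Byte[8]=C3: 2-byte lead, need 1 cont bytes. acc=0x3
Byte[9]=BE: continuation. acc=(acc<<6)|0x3E=0xFE
Completed: cp=U+00FE (starts at byte 8)

Answer: 0 3 5 8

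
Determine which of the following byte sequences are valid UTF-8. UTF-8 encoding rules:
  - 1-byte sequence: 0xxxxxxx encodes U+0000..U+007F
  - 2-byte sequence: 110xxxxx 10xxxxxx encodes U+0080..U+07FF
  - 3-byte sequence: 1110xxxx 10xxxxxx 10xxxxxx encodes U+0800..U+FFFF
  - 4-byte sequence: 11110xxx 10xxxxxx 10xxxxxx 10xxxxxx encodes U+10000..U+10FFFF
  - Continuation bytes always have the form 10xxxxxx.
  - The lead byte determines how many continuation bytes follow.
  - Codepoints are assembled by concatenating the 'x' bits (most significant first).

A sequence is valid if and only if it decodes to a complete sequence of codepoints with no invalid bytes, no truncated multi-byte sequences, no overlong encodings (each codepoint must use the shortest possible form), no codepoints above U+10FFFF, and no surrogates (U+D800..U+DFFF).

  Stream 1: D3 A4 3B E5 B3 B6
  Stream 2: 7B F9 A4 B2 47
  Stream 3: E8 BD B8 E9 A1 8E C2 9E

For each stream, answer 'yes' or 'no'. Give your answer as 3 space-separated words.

Stream 1: decodes cleanly. VALID
Stream 2: error at byte offset 1. INVALID
Stream 3: decodes cleanly. VALID

Answer: yes no yes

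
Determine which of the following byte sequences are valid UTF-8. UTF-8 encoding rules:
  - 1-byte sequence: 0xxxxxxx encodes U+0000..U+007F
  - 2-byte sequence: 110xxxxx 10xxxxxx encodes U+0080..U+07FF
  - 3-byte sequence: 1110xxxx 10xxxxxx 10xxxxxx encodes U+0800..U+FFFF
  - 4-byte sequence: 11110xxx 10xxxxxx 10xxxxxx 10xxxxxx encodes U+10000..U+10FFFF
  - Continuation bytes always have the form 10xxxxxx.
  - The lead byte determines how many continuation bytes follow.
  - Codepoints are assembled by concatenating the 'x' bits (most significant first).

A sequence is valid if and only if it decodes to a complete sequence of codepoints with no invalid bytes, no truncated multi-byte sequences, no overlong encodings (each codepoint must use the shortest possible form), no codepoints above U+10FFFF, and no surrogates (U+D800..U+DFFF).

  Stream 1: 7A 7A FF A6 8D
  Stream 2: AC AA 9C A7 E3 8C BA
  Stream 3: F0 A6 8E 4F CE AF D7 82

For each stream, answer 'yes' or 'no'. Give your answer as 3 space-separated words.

Answer: no no no

Derivation:
Stream 1: error at byte offset 2. INVALID
Stream 2: error at byte offset 0. INVALID
Stream 3: error at byte offset 3. INVALID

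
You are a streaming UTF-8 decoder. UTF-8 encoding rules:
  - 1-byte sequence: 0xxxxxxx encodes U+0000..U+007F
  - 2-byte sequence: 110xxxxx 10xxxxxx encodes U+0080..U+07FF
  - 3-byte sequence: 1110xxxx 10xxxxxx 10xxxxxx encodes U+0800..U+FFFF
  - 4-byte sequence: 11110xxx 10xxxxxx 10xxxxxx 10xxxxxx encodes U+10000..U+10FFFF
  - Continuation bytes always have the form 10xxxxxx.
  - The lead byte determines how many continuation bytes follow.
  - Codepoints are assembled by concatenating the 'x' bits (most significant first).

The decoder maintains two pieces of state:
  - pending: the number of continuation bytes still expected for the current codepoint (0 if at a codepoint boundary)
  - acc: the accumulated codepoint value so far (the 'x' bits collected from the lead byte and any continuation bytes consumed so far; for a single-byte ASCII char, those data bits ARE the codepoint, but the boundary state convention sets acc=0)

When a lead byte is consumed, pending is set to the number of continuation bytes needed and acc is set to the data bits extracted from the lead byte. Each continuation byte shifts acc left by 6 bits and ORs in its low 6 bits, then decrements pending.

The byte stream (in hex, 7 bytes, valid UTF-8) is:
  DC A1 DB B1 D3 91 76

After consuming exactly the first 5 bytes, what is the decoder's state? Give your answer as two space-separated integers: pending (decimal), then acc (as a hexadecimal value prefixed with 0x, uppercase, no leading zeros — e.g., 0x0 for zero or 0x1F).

Answer: 1 0x13

Derivation:
Byte[0]=DC: 2-byte lead. pending=1, acc=0x1C
Byte[1]=A1: continuation. acc=(acc<<6)|0x21=0x721, pending=0
Byte[2]=DB: 2-byte lead. pending=1, acc=0x1B
Byte[3]=B1: continuation. acc=(acc<<6)|0x31=0x6F1, pending=0
Byte[4]=D3: 2-byte lead. pending=1, acc=0x13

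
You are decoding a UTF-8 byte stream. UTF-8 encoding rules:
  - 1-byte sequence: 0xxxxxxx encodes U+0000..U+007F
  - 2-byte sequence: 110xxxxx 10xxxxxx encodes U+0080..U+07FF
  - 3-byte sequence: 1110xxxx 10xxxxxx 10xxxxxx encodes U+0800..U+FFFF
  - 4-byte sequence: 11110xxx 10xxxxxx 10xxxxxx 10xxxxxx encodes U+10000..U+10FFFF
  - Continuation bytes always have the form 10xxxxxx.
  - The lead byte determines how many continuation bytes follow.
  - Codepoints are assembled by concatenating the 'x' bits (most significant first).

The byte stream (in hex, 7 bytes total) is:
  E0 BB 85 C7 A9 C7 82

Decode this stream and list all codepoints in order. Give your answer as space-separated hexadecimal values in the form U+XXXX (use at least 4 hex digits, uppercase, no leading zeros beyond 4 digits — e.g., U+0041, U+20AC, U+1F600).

Byte[0]=E0: 3-byte lead, need 2 cont bytes. acc=0x0
Byte[1]=BB: continuation. acc=(acc<<6)|0x3B=0x3B
Byte[2]=85: continuation. acc=(acc<<6)|0x05=0xEC5
Completed: cp=U+0EC5 (starts at byte 0)
Byte[3]=C7: 2-byte lead, need 1 cont bytes. acc=0x7
Byte[4]=A9: continuation. acc=(acc<<6)|0x29=0x1E9
Completed: cp=U+01E9 (starts at byte 3)
Byte[5]=C7: 2-byte lead, need 1 cont bytes. acc=0x7
Byte[6]=82: continuation. acc=(acc<<6)|0x02=0x1C2
Completed: cp=U+01C2 (starts at byte 5)

Answer: U+0EC5 U+01E9 U+01C2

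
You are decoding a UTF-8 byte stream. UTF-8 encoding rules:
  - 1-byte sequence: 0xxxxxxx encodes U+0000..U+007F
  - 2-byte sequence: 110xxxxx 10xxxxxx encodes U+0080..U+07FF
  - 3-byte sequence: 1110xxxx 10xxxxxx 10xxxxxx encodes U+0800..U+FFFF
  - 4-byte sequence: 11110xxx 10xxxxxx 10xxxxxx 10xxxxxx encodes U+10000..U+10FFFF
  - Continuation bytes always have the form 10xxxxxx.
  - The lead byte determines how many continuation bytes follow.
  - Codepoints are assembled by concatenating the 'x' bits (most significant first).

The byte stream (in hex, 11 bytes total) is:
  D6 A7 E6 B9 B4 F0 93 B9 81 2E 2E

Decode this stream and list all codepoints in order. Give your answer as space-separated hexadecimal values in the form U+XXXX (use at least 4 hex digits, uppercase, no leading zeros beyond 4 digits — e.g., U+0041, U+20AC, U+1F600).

Byte[0]=D6: 2-byte lead, need 1 cont bytes. acc=0x16
Byte[1]=A7: continuation. acc=(acc<<6)|0x27=0x5A7
Completed: cp=U+05A7 (starts at byte 0)
Byte[2]=E6: 3-byte lead, need 2 cont bytes. acc=0x6
Byte[3]=B9: continuation. acc=(acc<<6)|0x39=0x1B9
Byte[4]=B4: continuation. acc=(acc<<6)|0x34=0x6E74
Completed: cp=U+6E74 (starts at byte 2)
Byte[5]=F0: 4-byte lead, need 3 cont bytes. acc=0x0
Byte[6]=93: continuation. acc=(acc<<6)|0x13=0x13
Byte[7]=B9: continuation. acc=(acc<<6)|0x39=0x4F9
Byte[8]=81: continuation. acc=(acc<<6)|0x01=0x13E41
Completed: cp=U+13E41 (starts at byte 5)
Byte[9]=2E: 1-byte ASCII. cp=U+002E
Byte[10]=2E: 1-byte ASCII. cp=U+002E

Answer: U+05A7 U+6E74 U+13E41 U+002E U+002E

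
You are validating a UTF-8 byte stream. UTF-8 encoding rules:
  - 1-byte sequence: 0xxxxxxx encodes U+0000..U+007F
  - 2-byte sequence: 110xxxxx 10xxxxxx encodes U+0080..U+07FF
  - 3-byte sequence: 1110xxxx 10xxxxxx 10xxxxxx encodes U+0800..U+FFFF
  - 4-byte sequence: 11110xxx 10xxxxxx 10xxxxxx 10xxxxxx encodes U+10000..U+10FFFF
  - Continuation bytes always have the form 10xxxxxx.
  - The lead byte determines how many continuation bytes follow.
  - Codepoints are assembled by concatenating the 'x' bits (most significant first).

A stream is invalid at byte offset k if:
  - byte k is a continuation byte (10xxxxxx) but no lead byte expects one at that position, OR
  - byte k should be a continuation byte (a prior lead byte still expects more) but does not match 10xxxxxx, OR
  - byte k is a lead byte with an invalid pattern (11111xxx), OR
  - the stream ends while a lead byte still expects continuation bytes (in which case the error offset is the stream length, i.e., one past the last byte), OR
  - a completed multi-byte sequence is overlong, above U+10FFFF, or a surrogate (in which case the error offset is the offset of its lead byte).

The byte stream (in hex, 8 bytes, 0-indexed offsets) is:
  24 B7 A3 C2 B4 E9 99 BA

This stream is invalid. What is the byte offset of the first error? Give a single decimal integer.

Answer: 1

Derivation:
Byte[0]=24: 1-byte ASCII. cp=U+0024
Byte[1]=B7: INVALID lead byte (not 0xxx/110x/1110/11110)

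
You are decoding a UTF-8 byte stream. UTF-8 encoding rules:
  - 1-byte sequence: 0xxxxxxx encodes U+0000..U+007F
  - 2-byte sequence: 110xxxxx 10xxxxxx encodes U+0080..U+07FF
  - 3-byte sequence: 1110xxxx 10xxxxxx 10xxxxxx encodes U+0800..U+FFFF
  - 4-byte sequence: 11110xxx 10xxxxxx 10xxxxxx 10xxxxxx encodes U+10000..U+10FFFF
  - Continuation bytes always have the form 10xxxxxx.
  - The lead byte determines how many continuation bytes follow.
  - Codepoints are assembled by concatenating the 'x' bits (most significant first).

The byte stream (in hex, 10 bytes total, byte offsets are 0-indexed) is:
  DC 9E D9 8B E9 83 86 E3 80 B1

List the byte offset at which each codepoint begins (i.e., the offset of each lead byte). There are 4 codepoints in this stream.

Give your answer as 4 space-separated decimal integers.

Byte[0]=DC: 2-byte lead, need 1 cont bytes. acc=0x1C
Byte[1]=9E: continuation. acc=(acc<<6)|0x1E=0x71E
Completed: cp=U+071E (starts at byte 0)
Byte[2]=D9: 2-byte lead, need 1 cont bytes. acc=0x19
Byte[3]=8B: continuation. acc=(acc<<6)|0x0B=0x64B
Completed: cp=U+064B (starts at byte 2)
Byte[4]=E9: 3-byte lead, need 2 cont bytes. acc=0x9
Byte[5]=83: continuation. acc=(acc<<6)|0x03=0x243
Byte[6]=86: continuation. acc=(acc<<6)|0x06=0x90C6
Completed: cp=U+90C6 (starts at byte 4)
Byte[7]=E3: 3-byte lead, need 2 cont bytes. acc=0x3
Byte[8]=80: continuation. acc=(acc<<6)|0x00=0xC0
Byte[9]=B1: continuation. acc=(acc<<6)|0x31=0x3031
Completed: cp=U+3031 (starts at byte 7)

Answer: 0 2 4 7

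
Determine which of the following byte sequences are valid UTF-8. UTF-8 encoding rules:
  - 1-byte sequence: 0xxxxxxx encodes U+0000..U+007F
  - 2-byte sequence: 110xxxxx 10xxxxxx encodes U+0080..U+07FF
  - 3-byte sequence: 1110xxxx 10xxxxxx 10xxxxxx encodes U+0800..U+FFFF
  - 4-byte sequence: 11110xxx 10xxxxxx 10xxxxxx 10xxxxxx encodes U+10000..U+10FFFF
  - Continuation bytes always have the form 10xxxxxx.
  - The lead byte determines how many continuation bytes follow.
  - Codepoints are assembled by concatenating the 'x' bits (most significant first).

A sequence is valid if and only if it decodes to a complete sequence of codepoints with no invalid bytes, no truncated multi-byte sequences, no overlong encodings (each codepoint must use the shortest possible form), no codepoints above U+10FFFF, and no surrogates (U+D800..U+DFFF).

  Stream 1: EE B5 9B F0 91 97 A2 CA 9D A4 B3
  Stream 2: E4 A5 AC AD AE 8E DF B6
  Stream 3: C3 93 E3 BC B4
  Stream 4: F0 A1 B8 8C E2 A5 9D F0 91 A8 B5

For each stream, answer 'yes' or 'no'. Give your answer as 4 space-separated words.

Stream 1: error at byte offset 9. INVALID
Stream 2: error at byte offset 3. INVALID
Stream 3: decodes cleanly. VALID
Stream 4: decodes cleanly. VALID

Answer: no no yes yes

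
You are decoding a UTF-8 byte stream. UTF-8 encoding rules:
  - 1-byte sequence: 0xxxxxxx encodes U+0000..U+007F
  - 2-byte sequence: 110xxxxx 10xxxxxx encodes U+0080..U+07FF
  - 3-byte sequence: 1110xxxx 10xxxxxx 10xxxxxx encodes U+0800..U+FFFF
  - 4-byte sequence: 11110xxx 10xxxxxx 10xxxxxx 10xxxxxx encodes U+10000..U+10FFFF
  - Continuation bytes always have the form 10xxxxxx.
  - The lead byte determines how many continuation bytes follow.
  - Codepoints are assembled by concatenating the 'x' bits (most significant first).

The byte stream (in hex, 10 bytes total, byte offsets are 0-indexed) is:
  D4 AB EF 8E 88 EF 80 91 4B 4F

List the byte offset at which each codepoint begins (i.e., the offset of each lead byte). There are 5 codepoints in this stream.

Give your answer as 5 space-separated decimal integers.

Byte[0]=D4: 2-byte lead, need 1 cont bytes. acc=0x14
Byte[1]=AB: continuation. acc=(acc<<6)|0x2B=0x52B
Completed: cp=U+052B (starts at byte 0)
Byte[2]=EF: 3-byte lead, need 2 cont bytes. acc=0xF
Byte[3]=8E: continuation. acc=(acc<<6)|0x0E=0x3CE
Byte[4]=88: continuation. acc=(acc<<6)|0x08=0xF388
Completed: cp=U+F388 (starts at byte 2)
Byte[5]=EF: 3-byte lead, need 2 cont bytes. acc=0xF
Byte[6]=80: continuation. acc=(acc<<6)|0x00=0x3C0
Byte[7]=91: continuation. acc=(acc<<6)|0x11=0xF011
Completed: cp=U+F011 (starts at byte 5)
Byte[8]=4B: 1-byte ASCII. cp=U+004B
Byte[9]=4F: 1-byte ASCII. cp=U+004F

Answer: 0 2 5 8 9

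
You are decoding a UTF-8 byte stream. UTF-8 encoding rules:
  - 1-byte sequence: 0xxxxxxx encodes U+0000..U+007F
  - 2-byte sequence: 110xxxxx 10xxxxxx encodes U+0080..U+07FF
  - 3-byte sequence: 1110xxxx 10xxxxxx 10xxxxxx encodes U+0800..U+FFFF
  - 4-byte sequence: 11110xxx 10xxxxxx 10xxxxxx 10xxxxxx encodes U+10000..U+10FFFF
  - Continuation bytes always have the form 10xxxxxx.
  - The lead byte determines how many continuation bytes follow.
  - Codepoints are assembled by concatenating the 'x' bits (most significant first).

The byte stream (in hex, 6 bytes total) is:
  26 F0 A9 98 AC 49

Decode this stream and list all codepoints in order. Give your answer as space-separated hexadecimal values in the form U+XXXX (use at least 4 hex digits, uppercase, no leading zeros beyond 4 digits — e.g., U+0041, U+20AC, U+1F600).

Byte[0]=26: 1-byte ASCII. cp=U+0026
Byte[1]=F0: 4-byte lead, need 3 cont bytes. acc=0x0
Byte[2]=A9: continuation. acc=(acc<<6)|0x29=0x29
Byte[3]=98: continuation. acc=(acc<<6)|0x18=0xA58
Byte[4]=AC: continuation. acc=(acc<<6)|0x2C=0x2962C
Completed: cp=U+2962C (starts at byte 1)
Byte[5]=49: 1-byte ASCII. cp=U+0049

Answer: U+0026 U+2962C U+0049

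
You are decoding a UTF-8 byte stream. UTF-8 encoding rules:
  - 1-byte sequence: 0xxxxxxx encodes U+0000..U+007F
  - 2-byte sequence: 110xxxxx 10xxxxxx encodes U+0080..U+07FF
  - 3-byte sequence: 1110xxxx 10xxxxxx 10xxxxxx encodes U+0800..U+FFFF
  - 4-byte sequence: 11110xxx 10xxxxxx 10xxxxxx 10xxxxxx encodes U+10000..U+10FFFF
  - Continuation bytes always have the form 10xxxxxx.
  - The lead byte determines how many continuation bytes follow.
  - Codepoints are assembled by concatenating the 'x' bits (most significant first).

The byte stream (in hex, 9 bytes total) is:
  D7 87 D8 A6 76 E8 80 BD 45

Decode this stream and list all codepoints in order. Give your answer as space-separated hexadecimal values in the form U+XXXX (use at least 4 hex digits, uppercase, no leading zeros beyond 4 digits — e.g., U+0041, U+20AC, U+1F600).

Byte[0]=D7: 2-byte lead, need 1 cont bytes. acc=0x17
Byte[1]=87: continuation. acc=(acc<<6)|0x07=0x5C7
Completed: cp=U+05C7 (starts at byte 0)
Byte[2]=D8: 2-byte lead, need 1 cont bytes. acc=0x18
Byte[3]=A6: continuation. acc=(acc<<6)|0x26=0x626
Completed: cp=U+0626 (starts at byte 2)
Byte[4]=76: 1-byte ASCII. cp=U+0076
Byte[5]=E8: 3-byte lead, need 2 cont bytes. acc=0x8
Byte[6]=80: continuation. acc=(acc<<6)|0x00=0x200
Byte[7]=BD: continuation. acc=(acc<<6)|0x3D=0x803D
Completed: cp=U+803D (starts at byte 5)
Byte[8]=45: 1-byte ASCII. cp=U+0045

Answer: U+05C7 U+0626 U+0076 U+803D U+0045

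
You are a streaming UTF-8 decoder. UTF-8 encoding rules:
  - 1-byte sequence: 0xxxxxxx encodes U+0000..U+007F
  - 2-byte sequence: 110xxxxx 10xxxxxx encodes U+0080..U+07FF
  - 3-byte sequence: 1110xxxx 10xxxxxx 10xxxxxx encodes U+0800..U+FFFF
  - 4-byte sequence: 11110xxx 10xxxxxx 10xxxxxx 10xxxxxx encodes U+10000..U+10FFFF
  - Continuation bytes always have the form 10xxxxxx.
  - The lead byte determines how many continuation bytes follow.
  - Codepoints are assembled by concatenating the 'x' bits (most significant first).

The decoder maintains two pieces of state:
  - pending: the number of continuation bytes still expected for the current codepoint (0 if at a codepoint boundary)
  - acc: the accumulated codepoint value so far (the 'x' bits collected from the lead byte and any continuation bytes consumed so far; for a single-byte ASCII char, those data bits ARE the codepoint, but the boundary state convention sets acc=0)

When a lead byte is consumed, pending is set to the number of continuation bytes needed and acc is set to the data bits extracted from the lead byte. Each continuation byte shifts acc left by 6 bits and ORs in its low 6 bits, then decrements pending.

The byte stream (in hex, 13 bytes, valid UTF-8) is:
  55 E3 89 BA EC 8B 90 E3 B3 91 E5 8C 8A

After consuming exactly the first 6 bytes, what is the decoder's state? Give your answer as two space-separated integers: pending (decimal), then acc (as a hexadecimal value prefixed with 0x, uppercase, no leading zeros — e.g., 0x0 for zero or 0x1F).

Byte[0]=55: 1-byte. pending=0, acc=0x0
Byte[1]=E3: 3-byte lead. pending=2, acc=0x3
Byte[2]=89: continuation. acc=(acc<<6)|0x09=0xC9, pending=1
Byte[3]=BA: continuation. acc=(acc<<6)|0x3A=0x327A, pending=0
Byte[4]=EC: 3-byte lead. pending=2, acc=0xC
Byte[5]=8B: continuation. acc=(acc<<6)|0x0B=0x30B, pending=1

Answer: 1 0x30B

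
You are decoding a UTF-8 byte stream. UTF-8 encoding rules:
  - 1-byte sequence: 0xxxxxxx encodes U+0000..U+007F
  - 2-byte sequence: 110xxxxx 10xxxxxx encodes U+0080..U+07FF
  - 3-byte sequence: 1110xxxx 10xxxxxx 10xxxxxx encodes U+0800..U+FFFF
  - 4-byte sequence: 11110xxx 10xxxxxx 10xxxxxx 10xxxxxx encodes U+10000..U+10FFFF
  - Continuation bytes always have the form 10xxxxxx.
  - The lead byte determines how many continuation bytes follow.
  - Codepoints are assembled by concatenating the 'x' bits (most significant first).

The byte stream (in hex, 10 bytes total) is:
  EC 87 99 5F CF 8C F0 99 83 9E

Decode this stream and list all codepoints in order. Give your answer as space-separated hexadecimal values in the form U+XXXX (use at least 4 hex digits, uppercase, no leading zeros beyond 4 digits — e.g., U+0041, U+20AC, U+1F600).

Byte[0]=EC: 3-byte lead, need 2 cont bytes. acc=0xC
Byte[1]=87: continuation. acc=(acc<<6)|0x07=0x307
Byte[2]=99: continuation. acc=(acc<<6)|0x19=0xC1D9
Completed: cp=U+C1D9 (starts at byte 0)
Byte[3]=5F: 1-byte ASCII. cp=U+005F
Byte[4]=CF: 2-byte lead, need 1 cont bytes. acc=0xF
Byte[5]=8C: continuation. acc=(acc<<6)|0x0C=0x3CC
Completed: cp=U+03CC (starts at byte 4)
Byte[6]=F0: 4-byte lead, need 3 cont bytes. acc=0x0
Byte[7]=99: continuation. acc=(acc<<6)|0x19=0x19
Byte[8]=83: continuation. acc=(acc<<6)|0x03=0x643
Byte[9]=9E: continuation. acc=(acc<<6)|0x1E=0x190DE
Completed: cp=U+190DE (starts at byte 6)

Answer: U+C1D9 U+005F U+03CC U+190DE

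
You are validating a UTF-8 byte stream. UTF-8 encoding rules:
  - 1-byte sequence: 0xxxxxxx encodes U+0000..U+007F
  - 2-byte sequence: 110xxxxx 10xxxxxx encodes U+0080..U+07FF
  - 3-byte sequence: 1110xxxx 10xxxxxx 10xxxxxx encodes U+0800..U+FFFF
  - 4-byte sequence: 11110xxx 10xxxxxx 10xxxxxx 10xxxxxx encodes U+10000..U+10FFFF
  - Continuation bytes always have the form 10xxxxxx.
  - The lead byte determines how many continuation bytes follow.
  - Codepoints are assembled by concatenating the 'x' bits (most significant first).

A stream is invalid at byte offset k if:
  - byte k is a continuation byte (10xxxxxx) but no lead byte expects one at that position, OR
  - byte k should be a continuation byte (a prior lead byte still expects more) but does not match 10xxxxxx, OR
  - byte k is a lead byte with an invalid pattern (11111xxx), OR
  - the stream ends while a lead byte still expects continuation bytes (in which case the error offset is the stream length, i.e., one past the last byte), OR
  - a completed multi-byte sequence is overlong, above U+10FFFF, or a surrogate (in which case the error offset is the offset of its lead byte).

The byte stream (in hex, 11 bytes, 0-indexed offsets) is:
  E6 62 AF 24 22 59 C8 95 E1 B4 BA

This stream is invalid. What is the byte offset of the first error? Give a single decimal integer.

Answer: 1

Derivation:
Byte[0]=E6: 3-byte lead, need 2 cont bytes. acc=0x6
Byte[1]=62: expected 10xxxxxx continuation. INVALID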